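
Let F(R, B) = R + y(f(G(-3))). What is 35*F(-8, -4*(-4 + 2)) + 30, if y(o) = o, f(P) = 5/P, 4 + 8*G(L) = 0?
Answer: -600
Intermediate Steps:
G(L) = -½ (G(L) = -½ + (⅛)*0 = -½ + 0 = -½)
F(R, B) = -10 + R (F(R, B) = R + 5/(-½) = R + 5*(-2) = R - 10 = -10 + R)
35*F(-8, -4*(-4 + 2)) + 30 = 35*(-10 - 8) + 30 = 35*(-18) + 30 = -630 + 30 = -600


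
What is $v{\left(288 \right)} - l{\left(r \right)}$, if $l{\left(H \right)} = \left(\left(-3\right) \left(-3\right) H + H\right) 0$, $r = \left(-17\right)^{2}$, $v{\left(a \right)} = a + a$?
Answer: $576$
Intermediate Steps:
$v{\left(a \right)} = 2 a$
$r = 289$
$l{\left(H \right)} = 0$ ($l{\left(H \right)} = \left(9 H + H\right) 0 = 10 H 0 = 0$)
$v{\left(288 \right)} - l{\left(r \right)} = 2 \cdot 288 - 0 = 576 + 0 = 576$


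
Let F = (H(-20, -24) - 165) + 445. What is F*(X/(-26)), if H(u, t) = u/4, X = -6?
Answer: 825/13 ≈ 63.462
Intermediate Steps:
H(u, t) = u/4 (H(u, t) = u*(1/4) = u/4)
F = 275 (F = ((1/4)*(-20) - 165) + 445 = (-5 - 165) + 445 = -170 + 445 = 275)
F*(X/(-26)) = 275*(-6/(-26)) = 275*(-6*(-1/26)) = 275*(3/13) = 825/13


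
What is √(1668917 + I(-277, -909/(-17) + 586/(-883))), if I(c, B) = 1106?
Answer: √1670023 ≈ 1292.3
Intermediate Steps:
√(1668917 + I(-277, -909/(-17) + 586/(-883))) = √(1668917 + 1106) = √1670023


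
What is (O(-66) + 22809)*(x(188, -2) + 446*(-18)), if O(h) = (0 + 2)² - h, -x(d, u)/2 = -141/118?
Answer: -10833458169/59 ≈ -1.8362e+8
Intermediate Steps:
x(d, u) = 141/59 (x(d, u) = -(-282)/118 = -2*(-141/118) = 141/59)
O(h) = 4 - h (O(h) = 2² - h = 4 - h)
(O(-66) + 22809)*(x(188, -2) + 446*(-18)) = ((4 - 1*(-66)) + 22809)*(141/59 + 446*(-18)) = ((4 + 66) + 22809)*(141/59 - 8028) = (70 + 22809)*(-473511/59) = 22879*(-473511/59) = -10833458169/59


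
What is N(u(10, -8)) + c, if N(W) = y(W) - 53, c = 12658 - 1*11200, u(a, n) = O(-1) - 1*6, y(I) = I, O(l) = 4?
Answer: 1403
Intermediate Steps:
u(a, n) = -2 (u(a, n) = 4 - 1*6 = 4 - 6 = -2)
c = 1458 (c = 12658 - 11200 = 1458)
N(W) = -53 + W (N(W) = W - 53 = -53 + W)
N(u(10, -8)) + c = (-53 - 2) + 1458 = -55 + 1458 = 1403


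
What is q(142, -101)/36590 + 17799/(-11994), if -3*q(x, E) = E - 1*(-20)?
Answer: -54245131/36571705 ≈ -1.4833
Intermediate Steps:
q(x, E) = -20/3 - E/3 (q(x, E) = -(E - 1*(-20))/3 = -(E + 20)/3 = -(20 + E)/3 = -20/3 - E/3)
q(142, -101)/36590 + 17799/(-11994) = (-20/3 - ⅓*(-101))/36590 + 17799/(-11994) = (-20/3 + 101/3)*(1/36590) + 17799*(-1/11994) = 27*(1/36590) - 5933/3998 = 27/36590 - 5933/3998 = -54245131/36571705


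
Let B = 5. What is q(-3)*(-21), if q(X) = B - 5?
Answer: 0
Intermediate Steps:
q(X) = 0 (q(X) = 5 - 5 = 0)
q(-3)*(-21) = 0*(-21) = 0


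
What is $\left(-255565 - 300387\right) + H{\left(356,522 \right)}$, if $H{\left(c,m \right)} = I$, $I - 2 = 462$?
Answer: $-555488$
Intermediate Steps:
$I = 464$ ($I = 2 + 462 = 464$)
$H{\left(c,m \right)} = 464$
$\left(-255565 - 300387\right) + H{\left(356,522 \right)} = \left(-255565 - 300387\right) + 464 = -555952 + 464 = -555488$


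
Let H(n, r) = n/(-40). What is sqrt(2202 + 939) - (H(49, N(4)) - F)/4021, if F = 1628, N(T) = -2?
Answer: 65169/160840 + 3*sqrt(349) ≈ 56.450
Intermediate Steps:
H(n, r) = -n/40 (H(n, r) = n*(-1/40) = -n/40)
sqrt(2202 + 939) - (H(49, N(4)) - F)/4021 = sqrt(2202 + 939) - (-1/40*49 - 1*1628)/4021 = sqrt(3141) - (-49/40 - 1628)/4021 = 3*sqrt(349) - (-65169)/(40*4021) = 3*sqrt(349) - 1*(-65169/160840) = 3*sqrt(349) + 65169/160840 = 65169/160840 + 3*sqrt(349)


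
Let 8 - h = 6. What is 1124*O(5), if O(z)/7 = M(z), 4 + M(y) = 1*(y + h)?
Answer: 23604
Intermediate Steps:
h = 2 (h = 8 - 1*6 = 8 - 6 = 2)
M(y) = -2 + y (M(y) = -4 + 1*(y + 2) = -4 + 1*(2 + y) = -4 + (2 + y) = -2 + y)
O(z) = -14 + 7*z (O(z) = 7*(-2 + z) = -14 + 7*z)
1124*O(5) = 1124*(-14 + 7*5) = 1124*(-14 + 35) = 1124*21 = 23604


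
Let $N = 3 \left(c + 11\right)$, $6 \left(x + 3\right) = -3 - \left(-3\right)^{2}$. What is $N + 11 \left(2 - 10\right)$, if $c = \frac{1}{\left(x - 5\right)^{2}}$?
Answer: $- \frac{5497}{100} \approx -54.97$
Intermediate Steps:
$x = -5$ ($x = -3 + \frac{-3 - \left(-3\right)^{2}}{6} = -3 + \frac{-3 - 9}{6} = -3 + \frac{1}{6} \left(-12\right) = -3 - 2 = -5$)
$c = \frac{1}{100}$ ($c = \frac{1}{\left(-5 - 5\right)^{2}} = \frac{1}{\left(-10\right)^{2}} = \frac{1}{100} \approx 0.01$)
$N = \frac{3303}{100}$ ($N = 3 \left(\frac{1}{100} + 11\right) = 3 \cdot \frac{1101}{100} = \frac{3303}{100} \approx 33.03$)
$N + 11 \left(2 - 10\right) = \frac{3303}{100} + 11 \left(2 - 10\right) = \frac{3303}{100} + 11 \left(-8\right) = \frac{3303}{100} - 88 = - \frac{5497}{100}$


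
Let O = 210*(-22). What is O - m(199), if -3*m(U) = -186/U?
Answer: -919442/199 ≈ -4620.3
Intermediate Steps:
O = -4620
m(U) = 62/U (m(U) = -(-62)/U = 62/U)
O - m(199) = -4620 - 62/199 = -919442/199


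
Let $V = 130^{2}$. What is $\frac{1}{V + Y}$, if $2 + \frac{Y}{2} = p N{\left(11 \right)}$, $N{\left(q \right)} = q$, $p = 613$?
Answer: $\frac{1}{30382} \approx 3.2914 \cdot 10^{-5}$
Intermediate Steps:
$V = 16900$
$Y = 13482$ ($Y = -4 + 2 \cdot 613 \cdot 11 = -4 + 2 \cdot 6743 = -4 + 13486 = 13482$)
$\frac{1}{V + Y} = \frac{1}{16900 + 13482} = \frac{1}{30382}$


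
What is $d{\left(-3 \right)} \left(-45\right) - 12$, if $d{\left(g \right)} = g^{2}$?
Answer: $-417$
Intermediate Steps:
$d{\left(-3 \right)} \left(-45\right) - 12 = \left(-3\right)^{2} \left(-45\right) - 12 = 9 \left(-45\right) - 12 = -405 - 12 = -417$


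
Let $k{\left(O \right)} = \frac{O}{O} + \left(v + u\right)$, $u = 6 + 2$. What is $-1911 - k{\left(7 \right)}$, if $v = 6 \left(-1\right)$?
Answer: $-1914$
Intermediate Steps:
$u = 8$
$v = -6$
$k{\left(O \right)} = 3$ ($k{\left(O \right)} = \frac{O}{O} + \left(-6 + 8\right) = 1 + 2 = 3$)
$-1911 - k{\left(7 \right)} = -1911 - 3 = -1914$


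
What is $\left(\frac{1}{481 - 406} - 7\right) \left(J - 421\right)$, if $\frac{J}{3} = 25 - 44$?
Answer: $\frac{250472}{75} \approx 3339.6$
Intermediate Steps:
$J = -57$ ($J = 3 \left(25 - 44\right) = 3 \left(-19\right) = -57$)
$\left(\frac{1}{481 - 406} - 7\right) \left(J - 421\right) = \left(\frac{1}{481 - 406} - 7\right) \left(-57 - 421\right) = \left(\frac{1}{75} - 7\right) \left(-478\right) = \left(- \frac{524}{75}\right) \left(-478\right) = \frac{250472}{75}$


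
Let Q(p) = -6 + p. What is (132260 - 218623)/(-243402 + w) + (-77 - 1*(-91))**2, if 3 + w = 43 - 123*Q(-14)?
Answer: 47303155/240902 ≈ 196.36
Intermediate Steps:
w = 2500 (w = -3 + (43 - 123*(-6 - 14)) = -3 + (43 - 123*(-20)) = -3 + (43 + 2460) = -3 + 2503 = 2500)
(132260 - 218623)/(-243402 + w) + (-77 - 1*(-91))**2 = (132260 - 218623)/(-243402 + 2500) + (-77 - 1*(-91))**2 = -86363/(-240902) + (-77 + 91)**2 = -86363*(-1/240902) + 14**2 = 86363/240902 + 196 = 47303155/240902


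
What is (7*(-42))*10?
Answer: -2940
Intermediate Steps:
(7*(-42))*10 = -294*10 = -2940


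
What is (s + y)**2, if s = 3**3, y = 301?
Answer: 107584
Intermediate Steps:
s = 27
(s + y)**2 = (27 + 301)**2 = 328**2 = 107584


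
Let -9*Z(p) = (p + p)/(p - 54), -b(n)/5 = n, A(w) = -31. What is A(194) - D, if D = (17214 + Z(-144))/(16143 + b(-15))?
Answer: -25738606/802791 ≈ -32.061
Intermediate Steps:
b(n) = -5*n
Z(p) = -2*p/(9*(-54 + p)) (Z(p) = -(p + p)/(9*(p - 54)) = -2*p/(9*(-54 + p)))
D = 852085/802791 (D = (17214 - 2*(-144)/(-486 + 9*(-144)))/(16143 - 5*(-15)) = (17214 - 2*(-144)/(-486 - 1296))/(16143 + 75) = (17214 - 2*(-144)/(-1782))/16218 = (17214 - 2*(-144)*(-1/1782))*(1/16218) = (17214 - 16/99)*(1/16218) = (1704170/99)*(1/16218) = 852085/802791 ≈ 1.0614)
A(194) - D = -31 - 1*852085/802791 = -31 - 852085/802791 = -25738606/802791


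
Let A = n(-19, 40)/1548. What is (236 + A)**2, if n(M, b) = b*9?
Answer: 103184964/1849 ≈ 55806.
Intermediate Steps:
n(M, b) = 9*b
A = 10/43 (A = (9*40)/1548 = 360*(1/1548) = 10/43 ≈ 0.23256)
(236 + A)**2 = (236 + 10/43)**2 = (10158/43)**2 = 103184964/1849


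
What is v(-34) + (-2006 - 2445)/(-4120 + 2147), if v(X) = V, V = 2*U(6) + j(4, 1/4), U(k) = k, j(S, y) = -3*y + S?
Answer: 138157/7892 ≈ 17.506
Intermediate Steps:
j(S, y) = S - 3*y
V = 61/4 (V = 2*6 + (4 - 3/4) = 12 + (4 - 3/4) = 12 + 13/4 = 61/4 ≈ 15.250)
v(X) = 61/4
v(-34) + (-2006 - 2445)/(-4120 + 2147) = 61/4 + (-2006 - 2445)/(-4120 + 2147) = 61/4 - 4451/(-1973) = 61/4 - 4451*(-1/1973) = 61/4 + 4451/1973 = 138157/7892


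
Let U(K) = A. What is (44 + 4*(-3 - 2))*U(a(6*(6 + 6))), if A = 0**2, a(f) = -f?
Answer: 0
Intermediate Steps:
A = 0
U(K) = 0
(44 + 4*(-3 - 2))*U(a(6*(6 + 6))) = (44 + 4*(-3 - 2))*0 = (44 + 4*(-5))*0 = (44 - 20)*0 = 24*0 = 0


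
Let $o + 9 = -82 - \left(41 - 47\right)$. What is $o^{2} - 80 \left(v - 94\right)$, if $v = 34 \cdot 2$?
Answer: $9305$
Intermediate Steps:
$v = 68$
$o = -85$ ($o = -9 - 76 = -85$)
$o^{2} - 80 \left(v - 94\right) = \left(-85\right)^{2} - 80 \left(68 - 94\right) = 7225 - 80 \left(-26\right) = 7225 - -2080 = 7225 + 2080 = 9305$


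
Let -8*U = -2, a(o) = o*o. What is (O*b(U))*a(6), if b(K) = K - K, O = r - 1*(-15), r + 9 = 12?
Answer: 0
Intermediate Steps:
r = 3 (r = -9 + 12 = 3)
a(o) = o²
U = ¼ (U = -⅛*(-2) = ¼ ≈ 0.25000)
O = 18 (O = 3 - 1*(-15) = 3 + 15 = 18)
b(K) = 0
(O*b(U))*a(6) = (18*0)*6² = 0*36 = 0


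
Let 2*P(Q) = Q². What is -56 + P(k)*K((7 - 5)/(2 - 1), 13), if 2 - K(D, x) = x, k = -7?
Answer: -651/2 ≈ -325.50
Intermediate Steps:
K(D, x) = 2 - x
P(Q) = Q²/2
-56 + P(k)*K((7 - 5)/(2 - 1), 13) = -56 + ((½)*(-7)²)*(2 - 1*13) = -56 + ((½)*49)*(2 - 13) = -56 + (49/2)*(-11) = -56 - 539/2 = -651/2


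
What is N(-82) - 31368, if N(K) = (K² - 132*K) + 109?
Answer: -13711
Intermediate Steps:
N(K) = 109 + K² - 132*K
N(-82) - 31368 = (109 + (-82)² - 132*(-82)) - 31368 = (109 + 6724 + 10824) - 31368 = 17657 - 31368 = -13711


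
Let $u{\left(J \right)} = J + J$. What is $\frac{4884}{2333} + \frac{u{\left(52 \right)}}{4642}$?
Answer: $\frac{11457080}{5414893} \approx 2.1158$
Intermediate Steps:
$u{\left(J \right)} = 2 J$
$\frac{4884}{2333} + \frac{u{\left(52 \right)}}{4642} = \frac{4884}{2333} + \frac{2 \cdot 52}{4642} = 4884 \cdot \frac{1}{2333} + 104 \cdot \frac{1}{4642} = \frac{4884}{2333} + \frac{52}{2321} = \frac{11457080}{5414893}$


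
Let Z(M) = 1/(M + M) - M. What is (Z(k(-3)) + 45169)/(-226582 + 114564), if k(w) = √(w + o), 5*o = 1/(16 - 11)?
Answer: -45169/112018 + 173*I*√74/82893320 ≈ -0.40323 + 1.7953e-5*I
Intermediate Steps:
o = 1/25 (o = 1/(5*(16 - 11)) = (⅕)/5 = (⅕)*(⅕) = 1/25 ≈ 0.040000)
k(w) = √(1/25 + w) (k(w) = √(w + 1/25) = √(1/25 + w))
Z(M) = 1/(2*M) - M
(Z(k(-3)) + 45169)/(-226582 + 114564) = ((1/(2*((√(1 + 25*(-3))/5))) - √(1 + 25*(-3))/5) + 45169)/(-226582 + 114564) = ((1/(2*((√(1 - 75)/5))) - √(1 - 75)/5) + 45169)/(-112018) = ((1/(2*((√(-74)/5))) - √(-74)/5) + 45169)*(-1/112018) = ((1/(2*(((I*√74)/5))) - I*√74/5) + 45169)*(-1/112018) = ((1/(2*((I*√74/5))) - I*√74/5) + 45169)*(-1/112018) = (((-5*I*√74/74)/2 - I*√74/5) + 45169)*(-1/112018) = ((-5*I*√74/148 - I*√74/5) + 45169)*(-1/112018) = (-173*I*√74/740 + 45169)*(-1/112018) = (45169 - 173*I*√74/740)*(-1/112018) = -45169/112018 + 173*I*√74/82893320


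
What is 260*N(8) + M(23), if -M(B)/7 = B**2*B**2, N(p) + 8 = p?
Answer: -1958887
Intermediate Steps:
N(p) = -8 + p
M(B) = -7*B**4 (M(B) = -7*B**2*B**2 = -7*B**4)
260*N(8) + M(23) = 260*(-8 + 8) - 7*23**4 = 260*0 - 7*279841 = 0 - 1958887 = -1958887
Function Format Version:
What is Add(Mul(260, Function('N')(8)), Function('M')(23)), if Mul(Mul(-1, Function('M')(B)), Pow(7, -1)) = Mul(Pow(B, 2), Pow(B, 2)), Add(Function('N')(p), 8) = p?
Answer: -1958887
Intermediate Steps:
Function('N')(p) = Add(-8, p)
Function('M')(B) = Mul(-7, Pow(B, 4)) (Function('M')(B) = Mul(-7, Mul(Pow(B, 2), Pow(B, 2))) = Mul(-7, Pow(B, 4)))
Add(Mul(260, Function('N')(8)), Function('M')(23)) = Add(Mul(260, Add(-8, 8)), Mul(-7, Pow(23, 4))) = Add(Mul(260, 0), Mul(-7, 279841)) = Add(0, -1958887) = -1958887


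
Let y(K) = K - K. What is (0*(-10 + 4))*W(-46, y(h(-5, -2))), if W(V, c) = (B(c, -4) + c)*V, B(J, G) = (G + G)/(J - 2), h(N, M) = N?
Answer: 0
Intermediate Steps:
y(K) = 0
B(J, G) = 2*G/(-2 + J) (B(J, G) = (2*G)/(-2 + J) = 2*G/(-2 + J))
W(V, c) = V*(c - 8/(-2 + c)) (W(V, c) = (2*(-4)/(-2 + c) + c)*V = (-8/(-2 + c) + c)*V = (c - 8/(-2 + c))*V = V*(c - 8/(-2 + c)))
(0*(-10 + 4))*W(-46, y(h(-5, -2))) = (0*(-10 + 4))*(-46*(-8 + 0*(-2 + 0))/(-2 + 0)) = (0*(-6))*(-46*(-8 + 0*(-2))/(-2)) = 0*(-46*(-½)*(-8 + 0)) = 0*(-46*(-½)*(-8)) = 0*(-184) = 0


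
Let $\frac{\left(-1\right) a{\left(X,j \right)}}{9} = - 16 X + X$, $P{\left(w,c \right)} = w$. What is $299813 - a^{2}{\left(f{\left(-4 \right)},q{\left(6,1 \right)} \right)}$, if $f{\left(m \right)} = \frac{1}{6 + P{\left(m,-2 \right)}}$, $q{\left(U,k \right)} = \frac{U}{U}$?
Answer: $\frac{1181027}{4} \approx 2.9526 \cdot 10^{5}$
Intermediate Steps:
$q{\left(U,k \right)} = 1$
$f{\left(m \right)} = \frac{1}{6 + m}$
$a{\left(X,j \right)} = 135 X$ ($a{\left(X,j \right)} = - 9 \left(- 16 X + X\right) = - 9 \left(- 15 X\right) = 135 X$)
$299813 - a^{2}{\left(f{\left(-4 \right)},q{\left(6,1 \right)} \right)} = 299813 - \left(\frac{135}{6 - 4}\right)^{2} = 299813 - \left(\frac{135}{2}\right)^{2} = 299813 - \frac{18225}{4} = \frac{1181027}{4}$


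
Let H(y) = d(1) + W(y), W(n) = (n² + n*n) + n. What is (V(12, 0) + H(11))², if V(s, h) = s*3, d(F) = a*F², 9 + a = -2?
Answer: 77284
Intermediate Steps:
a = -11 (a = -9 - 2 = -11)
W(n) = n + 2*n² (W(n) = (n² + n²) + n = 2*n² + n = n + 2*n²)
d(F) = -11*F²
V(s, h) = 3*s
H(y) = -11 + y*(1 + 2*y) (H(y) = -11*1² + y*(1 + 2*y) = -11*1 + y*(1 + 2*y) = -11 + y*(1 + 2*y))
(V(12, 0) + H(11))² = (3*12 + (-11 + 11*(1 + 2*11)))² = (36 + (-11 + 11*(1 + 22)))² = (36 + (-11 + 11*23))² = (36 + (-11 + 253))² = (36 + 242)² = 278² = 77284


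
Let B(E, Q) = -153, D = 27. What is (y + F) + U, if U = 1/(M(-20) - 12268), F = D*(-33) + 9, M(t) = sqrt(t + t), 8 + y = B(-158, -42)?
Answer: -39243885605/37625966 - I*sqrt(10)/75251932 ≈ -1043.0 - 4.2023e-8*I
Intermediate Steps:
y = -161 (y = -8 - 153 = -161)
M(t) = sqrt(2)*sqrt(t) (M(t) = sqrt(2*t) = sqrt(2)*sqrt(t))
F = -882 (F = 27*(-33) + 9 = -891 + 9 = -882)
U = 1/(-12268 + 2*I*sqrt(10)) (U = 1/(sqrt(2)*sqrt(-20) - 12268) = 1/(sqrt(2)*(2*I*sqrt(5)) - 12268) = 1/(2*I*sqrt(10) - 12268) = 1/(-12268 + 2*I*sqrt(10)) ≈ -8.1513e-5 - 4.2e-8*I)
(y + F) + U = (-161 - 882) + (-3067/37625966 - I*sqrt(10)/75251932) = -1043 + (-3067/37625966 - I*sqrt(10)/75251932) = -39243885605/37625966 - I*sqrt(10)/75251932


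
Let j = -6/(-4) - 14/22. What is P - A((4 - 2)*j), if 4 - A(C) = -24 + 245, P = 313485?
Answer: 313702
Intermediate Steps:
j = 19/22 (j = -6*(-¼) - 14*1/22 = 3/2 - 7/11 = 19/22 ≈ 0.86364)
A(C) = -217 (A(C) = 4 - (-24 + 245) = 4 - 1*221 = 4 - 221 = -217)
P - A((4 - 2)*j) = 313485 - 1*(-217) = 313485 + 217 = 313702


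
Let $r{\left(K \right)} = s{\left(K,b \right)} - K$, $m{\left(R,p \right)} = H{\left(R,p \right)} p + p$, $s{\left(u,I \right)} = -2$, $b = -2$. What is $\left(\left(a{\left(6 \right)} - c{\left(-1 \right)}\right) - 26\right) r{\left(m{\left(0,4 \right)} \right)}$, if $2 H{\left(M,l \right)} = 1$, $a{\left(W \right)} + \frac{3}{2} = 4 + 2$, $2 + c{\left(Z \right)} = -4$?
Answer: $124$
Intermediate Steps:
$c{\left(Z \right)} = -6$ ($c{\left(Z \right)} = -2 - 4 = -6$)
$a{\left(W \right)} = \frac{9}{2}$ ($a{\left(W \right)} = - \frac{3}{2} + \left(4 + 2\right) = - \frac{3}{2} + 6 = \frac{9}{2}$)
$H{\left(M,l \right)} = \frac{1}{2}$ ($H{\left(M,l \right)} = \frac{1}{2} \cdot 1 = \frac{1}{2}$)
$m{\left(R,p \right)} = \frac{3 p}{2}$ ($m{\left(R,p \right)} = \frac{p}{2} + p = \frac{3 p}{2}$)
$r{\left(K \right)} = -2 - K$
$\left(\left(a{\left(6 \right)} - c{\left(-1 \right)}\right) - 26\right) r{\left(m{\left(0,4 \right)} \right)} = \left(\left(\frac{9}{2} - -6\right) - 26\right) \left(-2 - \frac{3}{2} \cdot 4\right) = \left(\left(\frac{9}{2} + 6\right) - 26\right) \left(-2 - 6\right) = \left(\frac{21}{2} - 26\right) \left(-2 - 6\right) = \left(- \frac{31}{2}\right) \left(-8\right) = 124$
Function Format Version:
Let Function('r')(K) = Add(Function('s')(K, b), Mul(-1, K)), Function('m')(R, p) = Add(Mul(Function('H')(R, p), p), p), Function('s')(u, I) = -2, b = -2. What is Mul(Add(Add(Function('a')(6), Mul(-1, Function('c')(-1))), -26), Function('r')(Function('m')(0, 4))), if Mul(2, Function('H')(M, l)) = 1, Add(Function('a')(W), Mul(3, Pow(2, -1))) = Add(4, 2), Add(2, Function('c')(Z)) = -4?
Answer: 124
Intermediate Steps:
Function('c')(Z) = -6 (Function('c')(Z) = Add(-2, -4) = -6)
Function('a')(W) = Rational(9, 2) (Function('a')(W) = Add(Rational(-3, 2), Add(4, 2)) = Add(Rational(-3, 2), 6) = Rational(9, 2))
Function('H')(M, l) = Rational(1, 2) (Function('H')(M, l) = Mul(Rational(1, 2), 1) = Rational(1, 2))
Function('m')(R, p) = Mul(Rational(3, 2), p) (Function('m')(R, p) = Add(Mul(Rational(1, 2), p), p) = Mul(Rational(3, 2), p))
Function('r')(K) = Add(-2, Mul(-1, K))
Mul(Add(Add(Function('a')(6), Mul(-1, Function('c')(-1))), -26), Function('r')(Function('m')(0, 4))) = Mul(Add(Add(Rational(9, 2), Mul(-1, -6)), -26), Add(-2, Mul(-1, Mul(Rational(3, 2), 4)))) = Mul(Add(Add(Rational(9, 2), 6), -26), Add(-2, Mul(-1, 6))) = Mul(Add(Rational(21, 2), -26), Add(-2, -6)) = Mul(Rational(-31, 2), -8) = 124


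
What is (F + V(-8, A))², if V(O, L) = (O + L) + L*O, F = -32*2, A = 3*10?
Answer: 79524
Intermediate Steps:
A = 30
F = -64
V(O, L) = L + O + L*O (V(O, L) = (L + O) + L*O = L + O + L*O)
(F + V(-8, A))² = (-64 + (30 - 8 + 30*(-8)))² = (-64 + (30 - 8 - 240))² = (-64 - 218)² = (-282)² = 79524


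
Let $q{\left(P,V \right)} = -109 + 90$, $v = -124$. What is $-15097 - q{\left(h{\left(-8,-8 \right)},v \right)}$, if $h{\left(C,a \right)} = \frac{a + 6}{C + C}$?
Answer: $-15078$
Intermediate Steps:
$h{\left(C,a \right)} = \frac{6 + a}{2 C}$
$q{\left(P,V \right)} = -19$
$-15097 - q{\left(h{\left(-8,-8 \right)},v \right)} = -15097 - -19 = -15097 + 19 = -15078$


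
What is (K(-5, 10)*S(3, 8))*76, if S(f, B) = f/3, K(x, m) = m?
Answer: 760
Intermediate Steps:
S(f, B) = f/3 (S(f, B) = f*(1/3) = f/3)
(K(-5, 10)*S(3, 8))*76 = (10*((1/3)*3))*76 = (10*1)*76 = 10*76 = 760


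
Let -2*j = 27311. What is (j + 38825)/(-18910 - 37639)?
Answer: -50339/113098 ≈ -0.44509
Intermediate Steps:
j = -27311/2 (j = -½*27311 = -27311/2 ≈ -13656.)
(j + 38825)/(-18910 - 37639) = (-27311/2 + 38825)/(-18910 - 37639) = (50339/2)/(-56549) = (50339/2)*(-1/56549) = -50339/113098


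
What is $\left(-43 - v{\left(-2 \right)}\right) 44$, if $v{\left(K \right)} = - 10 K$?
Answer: $-2772$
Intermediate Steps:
$\left(-43 - v{\left(-2 \right)}\right) 44 = \left(-43 - \left(-10\right) \left(-2\right)\right) 44 = \left(-43 - 20\right) 44 = \left(-63\right) 44 = -2772$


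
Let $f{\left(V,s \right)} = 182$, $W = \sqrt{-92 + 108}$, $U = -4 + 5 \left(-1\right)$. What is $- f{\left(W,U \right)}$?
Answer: $-182$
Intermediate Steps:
$U = -9$ ($U = -4 - 5 = -9$)
$W = 4$ ($W = \sqrt{16} = 4$)
$- f{\left(W,U \right)} = \left(-1\right) 182 = -182$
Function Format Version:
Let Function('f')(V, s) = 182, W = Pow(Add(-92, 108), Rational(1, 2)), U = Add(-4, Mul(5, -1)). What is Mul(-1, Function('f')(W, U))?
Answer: -182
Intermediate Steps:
U = -9 (U = Add(-4, -5) = -9)
W = 4 (W = Pow(16, Rational(1, 2)) = 4)
Mul(-1, Function('f')(W, U)) = Mul(-1, 182) = -182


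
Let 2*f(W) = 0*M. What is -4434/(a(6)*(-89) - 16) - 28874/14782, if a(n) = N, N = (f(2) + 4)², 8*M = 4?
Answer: 1997069/1773840 ≈ 1.1258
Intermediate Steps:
M = ½ (M = (⅛)*4 = ½ ≈ 0.50000)
f(W) = 0 (f(W) = (0*(½))/2 = (½)*0 = 0)
N = 16 (N = (0 + 4)² = 4² = 16)
a(n) = 16
-4434/(a(6)*(-89) - 16) - 28874/14782 = -4434/(16*(-89) - 16) - 28874/14782 = -4434/(-1424 - 16) - 28874*1/14782 = -4434/(-1440) - 14437/7391 = -4434*(-1/1440) - 14437/7391 = 739/240 - 14437/7391 = 1997069/1773840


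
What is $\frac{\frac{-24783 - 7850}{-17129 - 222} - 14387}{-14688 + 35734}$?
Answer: $- \frac{124798102}{182584573} \approx -0.68351$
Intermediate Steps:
$\frac{\frac{-24783 - 7850}{-17129 - 222} - 14387}{-14688 + 35734} = \frac{- \frac{32633}{-17351} - 14387}{21046} = \left(\left(-32633\right) \left(- \frac{1}{17351}\right) - 14387\right) \frac{1}{21046} = \left(\frac{32633}{17351} - 14387\right) \frac{1}{21046} = \left(- \frac{249596204}{17351}\right) \frac{1}{21046} = - \frac{124798102}{182584573}$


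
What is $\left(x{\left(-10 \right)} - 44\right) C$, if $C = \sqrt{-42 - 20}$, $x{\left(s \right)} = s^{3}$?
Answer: $- 1044 i \sqrt{62} \approx - 8220.5 i$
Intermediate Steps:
$C = i \sqrt{62}$ ($C = \sqrt{-62} = i \sqrt{62} \approx 7.874 i$)
$\left(x{\left(-10 \right)} - 44\right) C = \left(\left(-10\right)^{3} - 44\right) i \sqrt{62} = \left(-1000 - 44\right) i \sqrt{62} = - 1044 i \sqrt{62}$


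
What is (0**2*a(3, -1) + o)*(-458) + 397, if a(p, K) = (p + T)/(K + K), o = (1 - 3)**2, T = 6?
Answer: -1435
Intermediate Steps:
o = 4 (o = (-2)**2 = 4)
a(p, K) = (6 + p)/(2*K) (a(p, K) = (p + 6)/(K + K) = (6 + p)/((2*K)) = (6 + p)*(1/(2*K)) = (6 + p)/(2*K))
(0**2*a(3, -1) + o)*(-458) + 397 = (0**2*((1/2)*(6 + 3)/(-1)) + 4)*(-458) + 397 = (0*((1/2)*(-1)*9) + 4)*(-458) + 397 = (0*(-9/2) + 4)*(-458) + 397 = (0 + 4)*(-458) + 397 = 4*(-458) + 397 = -1832 + 397 = -1435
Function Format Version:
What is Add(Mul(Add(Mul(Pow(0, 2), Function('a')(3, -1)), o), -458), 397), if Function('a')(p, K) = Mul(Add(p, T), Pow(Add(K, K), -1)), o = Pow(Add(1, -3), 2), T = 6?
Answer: -1435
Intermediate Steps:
o = 4 (o = Pow(-2, 2) = 4)
Function('a')(p, K) = Mul(Rational(1, 2), Pow(K, -1), Add(6, p)) (Function('a')(p, K) = Mul(Add(p, 6), Pow(Add(K, K), -1)) = Mul(Add(6, p), Pow(Mul(2, K), -1)) = Mul(Add(6, p), Mul(Rational(1, 2), Pow(K, -1))) = Mul(Rational(1, 2), Pow(K, -1), Add(6, p)))
Add(Mul(Add(Mul(Pow(0, 2), Function('a')(3, -1)), o), -458), 397) = Add(Mul(Add(Mul(Pow(0, 2), Mul(Rational(1, 2), Pow(-1, -1), Add(6, 3))), 4), -458), 397) = Add(Mul(Add(Mul(0, Mul(Rational(1, 2), -1, 9)), 4), -458), 397) = Add(Mul(Add(Mul(0, Rational(-9, 2)), 4), -458), 397) = Add(Mul(Add(0, 4), -458), 397) = Add(Mul(4, -458), 397) = Add(-1832, 397) = -1435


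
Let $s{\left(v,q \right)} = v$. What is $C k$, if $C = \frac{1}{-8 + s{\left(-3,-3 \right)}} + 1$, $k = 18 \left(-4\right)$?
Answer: $- \frac{720}{11} \approx -65.455$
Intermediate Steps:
$k = -72$
$C = \frac{10}{11}$ ($C = \frac{1}{-8 - 3} + 1 = \frac{1}{-11} + 1 = - \frac{1}{11} + 1 = \frac{10}{11} \approx 0.90909$)
$C k = \frac{10}{11} \left(-72\right) = - \frac{720}{11}$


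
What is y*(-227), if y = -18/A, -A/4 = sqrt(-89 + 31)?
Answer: 2043*I*sqrt(58)/116 ≈ 134.13*I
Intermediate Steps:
A = -4*I*sqrt(58) (A = -4*sqrt(-89 + 31) = -4*I*sqrt(58) ≈ -30.463*I)
y = -9*I*sqrt(58)/116 (y = -18*I*sqrt(58)/232 = -9*I*sqrt(58)/116 ≈ -0.59088*I)
y*(-227) = -9*I*sqrt(58)/116*(-227) = 2043*I*sqrt(58)/116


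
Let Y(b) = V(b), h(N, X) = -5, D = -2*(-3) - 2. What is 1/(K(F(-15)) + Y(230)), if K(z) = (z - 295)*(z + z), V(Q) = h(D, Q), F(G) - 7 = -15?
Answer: 1/4843 ≈ 0.00020648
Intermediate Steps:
F(G) = -8 (F(G) = 7 - 15 = -8)
D = 4 (D = 6 - 2 = 4)
V(Q) = -5
Y(b) = -5
K(z) = 2*z*(-295 + z) (K(z) = (-295 + z)*(2*z) = 2*z*(-295 + z))
1/(K(F(-15)) + Y(230)) = 1/(2*(-8)*(-295 - 8) - 5) = 1/(2*(-8)*(-303) - 5) = 1/(4848 - 5) = 1/4843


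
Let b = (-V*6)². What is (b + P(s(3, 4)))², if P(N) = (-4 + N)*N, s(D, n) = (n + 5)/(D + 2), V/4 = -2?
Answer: 3306365001/625 ≈ 5.2902e+6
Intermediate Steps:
V = -8 (V = 4*(-2) = -8)
s(D, n) = (5 + n)/(2 + D)
b = 2304 (b = (-1*(-8)*6)² = (8*6)² = 48² = 2304)
P(N) = N*(-4 + N)
(b + P(s(3, 4)))² = (2304 + ((5 + 4)/(2 + 3))*(-4 + (5 + 4)/(2 + 3)))² = (2304 + (9/5)*(-4 + 9/5))² = (2304 + ((⅕)*9)*(-4 + (⅕)*9))² = (2304 + 9*(-4 + 9/5)/5)² = (2304 + (9/5)*(-11/5))² = (2304 - 99/25)² = (57501/25)² = 3306365001/625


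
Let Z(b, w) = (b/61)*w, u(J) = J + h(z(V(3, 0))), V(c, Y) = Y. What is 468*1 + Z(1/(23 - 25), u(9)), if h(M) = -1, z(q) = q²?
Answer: 28544/61 ≈ 467.93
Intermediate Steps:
u(J) = -1 + J (u(J) = J - 1 = -1 + J)
Z(b, w) = b*w/61 (Z(b, w) = (b*(1/61))*w = (b/61)*w = b*w/61)
468*1 + Z(1/(23 - 25), u(9)) = 468*1 + (-1 + 9)/(61*(23 - 25)) = 468 + (1/61)*8/(-2) = 468 + (1/61)*(-½)*8 = 468 - 4/61 = 28544/61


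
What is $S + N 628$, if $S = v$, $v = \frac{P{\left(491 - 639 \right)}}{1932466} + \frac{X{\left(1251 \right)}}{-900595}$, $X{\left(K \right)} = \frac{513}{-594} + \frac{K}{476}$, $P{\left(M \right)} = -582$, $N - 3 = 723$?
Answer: $\frac{2077338640513543620173}{4556286610812860} \approx 4.5593 \cdot 10^{5}$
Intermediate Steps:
$N = 726$ ($N = 3 + 723 = 726$)
$X{\left(K \right)} = - \frac{19}{22} + \frac{K}{476}$ ($X{\left(K \right)} = 513 \left(- \frac{1}{594}\right) + K \frac{1}{476} = - \frac{19}{22} + \frac{K}{476}$)
$v = - \frac{1381142013907}{4556286610812860}$ ($v = - \frac{582}{1932466} + \frac{- \frac{19}{22} + \frac{1}{476} \cdot 1251}{-900595} = \left(-582\right) \frac{1}{1932466} + \left(- \frac{19}{22} + \frac{1251}{476}\right) \left(- \frac{1}{900595}\right) = - \frac{291}{966233} + \frac{9239}{5236} \left(- \frac{1}{900595}\right) = - \frac{291}{966233} - \frac{9239}{4715515420} = - \frac{1381142013907}{4556286610812860} \approx -0.00030313$)
$S = - \frac{1381142013907}{4556286610812860} \approx -0.00030313$
$S + N 628 = - \frac{1381142013907}{4556286610812860} + 726 \cdot 628 = - \frac{1381142013907}{4556286610812860} + 455928 = \frac{2077338640513543620173}{4556286610812860}$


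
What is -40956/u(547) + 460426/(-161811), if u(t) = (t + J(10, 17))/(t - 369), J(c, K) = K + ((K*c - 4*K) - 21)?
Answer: -393308783006/34789365 ≈ -11305.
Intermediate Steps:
J(c, K) = -21 - 3*K + K*c (J(c, K) = K + ((-4*K + K*c) - 21) = K + (-21 - 4*K + K*c) = -21 - 3*K + K*c)
u(t) = (98 + t)/(-369 + t) (u(t) = (t + (-21 - 3*17 + 17*10))/(t - 369) = (t + (-21 - 51 + 170))/(-369 + t) = (t + 98)/(-369 + t) = (98 + t)/(-369 + t))
-40956/u(547) + 460426/(-161811) = -40956*(-369 + 547)/(98 + 547) + 460426/(-161811) = -40956/(645/178) + 460426*(-1/161811) = -40956/((1/178)*645) - 460426/161811 = -40956/645/178 - 460426/161811 = -40956*178/645 - 460426/161811 = -2430056/215 - 460426/161811 = -393308783006/34789365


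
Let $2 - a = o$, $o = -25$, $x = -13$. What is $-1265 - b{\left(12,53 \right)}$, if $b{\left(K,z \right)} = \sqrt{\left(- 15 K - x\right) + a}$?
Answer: $-1265 - 2 i \sqrt{35} \approx -1265.0 - 11.832 i$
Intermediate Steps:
$a = 27$ ($a = 2 - -25 = 2 + 25 = 27$)
$b{\left(K,z \right)} = \sqrt{40 - 15 K}$ ($b{\left(K,z \right)} = \sqrt{\left(- 15 K - -13\right) + 27} = \sqrt{\left(- 15 K + 13\right) + 27} = \sqrt{\left(13 - 15 K\right) + 27} = \sqrt{40 - 15 K}$)
$-1265 - b{\left(12,53 \right)} = -1265 - \sqrt{40 - 180} = -1265 - \sqrt{-140} = -1265 - 2 i \sqrt{35}$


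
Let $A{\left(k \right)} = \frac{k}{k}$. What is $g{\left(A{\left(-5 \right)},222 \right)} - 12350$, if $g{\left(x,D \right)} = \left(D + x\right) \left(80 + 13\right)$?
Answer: $8389$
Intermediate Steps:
$A{\left(k \right)} = 1$
$g{\left(x,D \right)} = 93 D + 93 x$ ($g{\left(x,D \right)} = \left(D + x\right) 93 = 93 D + 93 x$)
$g{\left(A{\left(-5 \right)},222 \right)} - 12350 = \left(93 \cdot 222 + 93 \cdot 1\right) - 12350 = \left(20646 + 93\right) - 12350 = 20739 - 12350 = 8389$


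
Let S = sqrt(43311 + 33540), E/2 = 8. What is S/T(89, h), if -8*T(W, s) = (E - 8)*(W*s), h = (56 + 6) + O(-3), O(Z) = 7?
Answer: -sqrt(8539)/2047 ≈ -0.045143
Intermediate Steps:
E = 16 (E = 2*8 = 16)
S = 3*sqrt(8539) (S = sqrt(76851) = 3*sqrt(8539) ≈ 277.22)
h = 69 (h = (56 + 6) + 7 = 62 + 7 = 69)
T(W, s) = -W*s (T(W, s) = -(16 - 8)*W*s/8 = -W*s)
S/T(89, h) = (3*sqrt(8539))/((-1*89*69)) = (3*sqrt(8539))/(-6141) = (3*sqrt(8539))*(-1/6141) = -sqrt(8539)/2047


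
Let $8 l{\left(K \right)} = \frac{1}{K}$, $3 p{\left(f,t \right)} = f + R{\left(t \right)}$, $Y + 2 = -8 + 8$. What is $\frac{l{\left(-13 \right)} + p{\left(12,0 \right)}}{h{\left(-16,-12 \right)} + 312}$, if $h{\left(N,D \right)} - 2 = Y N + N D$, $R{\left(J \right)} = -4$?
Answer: $\frac{829}{167856} \approx 0.0049388$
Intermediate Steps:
$Y = -2$ ($Y = -2 + \left(-8 + 8\right) = -2 + 0 = -2$)
$p{\left(f,t \right)} = - \frac{4}{3} + \frac{f}{3}$ ($p{\left(f,t \right)} = \frac{f - 4}{3} = \frac{-4 + f}{3} = - \frac{4}{3} + \frac{f}{3}$)
$h{\left(N,D \right)} = 2 - 2 N + D N$ ($h{\left(N,D \right)} = 2 + \left(- 2 N + N D\right) = 2 + \left(- 2 N + D N\right) = 2 - 2 N + D N$)
$l{\left(K \right)} = \frac{1}{8 K}$
$\frac{l{\left(-13 \right)} + p{\left(12,0 \right)}}{h{\left(-16,-12 \right)} + 312} = \frac{\frac{1}{8 \left(-13\right)} + \left(- \frac{4}{3} + \frac{1}{3} \cdot 12\right)}{\left(2 - -32 - -192\right) + 312} = \frac{\frac{1}{8} \left(- \frac{1}{13}\right) + \left(- \frac{4}{3} + 4\right)}{\left(2 + 32 + 192\right) + 312} = \frac{- \frac{1}{104} + \frac{8}{3}}{226 + 312} = \frac{829}{312 \cdot 538} = \frac{829}{312} \cdot \frac{1}{538} = \frac{829}{167856}$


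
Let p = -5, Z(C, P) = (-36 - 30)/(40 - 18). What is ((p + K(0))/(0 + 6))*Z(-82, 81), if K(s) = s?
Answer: 5/2 ≈ 2.5000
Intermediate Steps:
Z(C, P) = -3 (Z(C, P) = -66/22 = -66*1/22 = -3)
((p + K(0))/(0 + 6))*Z(-82, 81) = ((-5 + 0)/(0 + 6))*(-3) = -5/6*(-3) = -5*⅙*(-3) = -⅚*(-3) = 5/2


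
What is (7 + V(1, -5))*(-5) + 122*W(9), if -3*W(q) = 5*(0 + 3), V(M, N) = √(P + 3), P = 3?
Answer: -645 - 5*√6 ≈ -657.25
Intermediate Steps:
V(M, N) = √6 (V(M, N) = √(3 + 3) = √6)
W(q) = -5 (W(q) = -5*(0 + 3)/3 = -5*3/3 = -⅓*15 = -5)
(7 + V(1, -5))*(-5) + 122*W(9) = (7 + √6)*(-5) + 122*(-5) = (-35 - 5*√6) - 610 = -645 - 5*√6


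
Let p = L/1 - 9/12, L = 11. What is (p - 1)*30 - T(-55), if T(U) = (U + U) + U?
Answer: 885/2 ≈ 442.50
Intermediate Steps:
p = 41/4 (p = 11/1 - 9/12 = 11*1 - 9*1/12 = 11 - ¾ = 41/4 ≈ 10.250)
T(U) = 3*U (T(U) = 2*U + U = 3*U)
(p - 1)*30 - T(-55) = (41/4 - 1)*30 - 3*(-55) = (37/4)*30 - 1*(-165) = 555/2 + 165 = 885/2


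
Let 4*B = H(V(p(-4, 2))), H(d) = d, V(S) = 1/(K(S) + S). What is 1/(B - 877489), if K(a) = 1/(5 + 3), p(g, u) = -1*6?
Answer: -47/41241985 ≈ -1.1396e-6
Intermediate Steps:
p(g, u) = -6
K(a) = ⅛ (K(a) = 1/8 = ⅛)
V(S) = 1/(⅛ + S)
B = -2/47 (B = (8/(1 + 8*(-6)))/4 = (8/(1 - 48))/4 = (8/(-47))/4 = (8*(-1/47))/4 = (¼)*(-8/47) = -2/47 ≈ -0.042553)
1/(B - 877489) = 1/(-2/47 - 877489) = 1/(-41241985/47) = -47/41241985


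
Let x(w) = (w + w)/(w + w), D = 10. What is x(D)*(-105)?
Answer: -105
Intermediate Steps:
x(w) = 1 (x(w) = (2*w)/((2*w)) = (2*w)*(1/(2*w)) = 1)
x(D)*(-105) = 1*(-105) = -105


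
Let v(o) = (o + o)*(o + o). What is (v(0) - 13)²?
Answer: 169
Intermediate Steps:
v(o) = 4*o² (v(o) = (2*o)*(2*o) = 4*o²)
(v(0) - 13)² = (4*0² - 13)² = (4*0 - 13)² = (0 - 13)² = (-13)² = 169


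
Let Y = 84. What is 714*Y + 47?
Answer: 60023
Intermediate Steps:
714*Y + 47 = 714*84 + 47 = 59976 + 47 = 60023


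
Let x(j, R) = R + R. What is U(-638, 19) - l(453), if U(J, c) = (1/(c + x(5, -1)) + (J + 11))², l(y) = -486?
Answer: 113733418/289 ≈ 3.9354e+5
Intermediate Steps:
x(j, R) = 2*R
U(J, c) = (11 + J + 1/(-2 + c))² (U(J, c) = (1/(c + 2*(-1)) + (J + 11))² = (1/(c - 2) + (11 + J))² = (1/(-2 + c) + (11 + J))² = (11 + J + 1/(-2 + c))²)
U(-638, 19) - l(453) = (-21 - 2*(-638) + 11*19 - 638*19)²/(-2 + 19)² - 1*(-486) = (-21 + 1276 + 209 - 12122)²/17² + 486 = (1/289)*(-10658)² + 486 = (1/289)*113592964 + 486 = 113592964/289 + 486 = 113733418/289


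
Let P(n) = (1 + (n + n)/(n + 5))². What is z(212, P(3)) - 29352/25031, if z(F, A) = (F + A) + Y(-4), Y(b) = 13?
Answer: 90868487/400496 ≈ 226.89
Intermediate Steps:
P(n) = (1 + 2*n/(5 + n))² (P(n) = (1 + (2*n)/(5 + n))² = (1 + 2*n/(5 + n))²)
z(F, A) = 13 + A + F (z(F, A) = (F + A) + 13 = (A + F) + 13 = 13 + A + F)
z(212, P(3)) - 29352/25031 = (13 + (5 + 3*3)²/(5 + 3)² + 212) - 29352/25031 = (13 + (5 + 9)²/8² + 212) - 29352/25031 = (13 + (1/64)*14² + 212) - 1*29352/25031 = (13 + (1/64)*196 + 212) - 29352/25031 = (13 + 49/16 + 212) - 29352/25031 = 3649/16 - 29352/25031 = 90868487/400496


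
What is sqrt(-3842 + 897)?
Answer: I*sqrt(2945) ≈ 54.268*I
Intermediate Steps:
sqrt(-3842 + 897) = sqrt(-2945) = I*sqrt(2945)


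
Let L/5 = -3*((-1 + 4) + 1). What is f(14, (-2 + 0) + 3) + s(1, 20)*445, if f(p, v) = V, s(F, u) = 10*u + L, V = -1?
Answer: 62299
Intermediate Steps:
L = -60 (L = 5*(-3*((-1 + 4) + 1)) = 5*(-3*(3 + 1)) = 5*(-3*4) = 5*(-12) = -60)
s(F, u) = -60 + 10*u (s(F, u) = 10*u - 60 = -60 + 10*u)
f(p, v) = -1
f(14, (-2 + 0) + 3) + s(1, 20)*445 = -1 + (-60 + 10*20)*445 = -1 + (-60 + 200)*445 = -1 + 140*445 = -1 + 62300 = 62299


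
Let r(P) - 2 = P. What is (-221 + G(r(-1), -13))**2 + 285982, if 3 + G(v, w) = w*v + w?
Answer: 348482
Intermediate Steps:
r(P) = 2 + P
G(v, w) = -3 + w + v*w (G(v, w) = -3 + (w*v + w) = -3 + (v*w + w) = -3 + (w + v*w) = -3 + w + v*w)
(-221 + G(r(-1), -13))**2 + 285982 = (-221 + (-3 - 13 + (2 - 1)*(-13)))**2 + 285982 = (-221 + (-3 - 13 + 1*(-13)))**2 + 285982 = (-221 + (-3 - 13 - 13))**2 + 285982 = (-221 - 29)**2 + 285982 = (-250)**2 + 285982 = 62500 + 285982 = 348482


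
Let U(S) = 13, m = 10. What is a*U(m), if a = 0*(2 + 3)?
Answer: 0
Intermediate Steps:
a = 0 (a = 0*5 = 0)
a*U(m) = 0*13 = 0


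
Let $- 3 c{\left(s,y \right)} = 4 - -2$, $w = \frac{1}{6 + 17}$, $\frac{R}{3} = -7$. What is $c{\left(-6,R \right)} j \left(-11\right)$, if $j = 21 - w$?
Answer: $\frac{10604}{23} \approx 461.04$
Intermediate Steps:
$R = -21$ ($R = 3 \left(-7\right) = -21$)
$w = \frac{1}{23} \approx 0.043478$
$c{\left(s,y \right)} = -2$ ($c{\left(s,y \right)} = - \frac{4 - -2}{3} = - \frac{4 + 2}{3} = \left(- \frac{1}{3}\right) 6 = -2$)
$j = \frac{482}{23}$ ($j = 21 - \frac{1}{23} = \frac{482}{23} \approx 20.957$)
$c{\left(-6,R \right)} j \left(-11\right) = \left(-2\right) \frac{482}{23} \left(-11\right) = \left(- \frac{964}{23}\right) \left(-11\right) = \frac{10604}{23}$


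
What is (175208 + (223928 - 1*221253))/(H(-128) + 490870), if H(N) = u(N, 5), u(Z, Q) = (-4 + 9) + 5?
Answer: 177883/490880 ≈ 0.36238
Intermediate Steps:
u(Z, Q) = 10 (u(Z, Q) = 5 + 5 = 10)
H(N) = 10
(175208 + (223928 - 1*221253))/(H(-128) + 490870) = (175208 + (223928 - 1*221253))/(10 + 490870) = (175208 + (223928 - 221253))/490880 = (175208 + 2675)*(1/490880) = 177883*(1/490880) = 177883/490880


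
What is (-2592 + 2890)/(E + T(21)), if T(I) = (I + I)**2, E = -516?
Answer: 149/624 ≈ 0.23878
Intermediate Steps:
T(I) = 4*I**2 (T(I) = (2*I)**2 = 4*I**2)
(-2592 + 2890)/(E + T(21)) = (-2592 + 2890)/(-516 + 4*21**2) = 298/(-516 + 4*441) = 298/(-516 + 1764) = 298/1248 = 298*(1/1248) = 149/624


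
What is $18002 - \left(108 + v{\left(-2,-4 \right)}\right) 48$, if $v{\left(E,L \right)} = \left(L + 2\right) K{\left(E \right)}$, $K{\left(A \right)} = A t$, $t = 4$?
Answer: $12050$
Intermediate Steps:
$K{\left(A \right)} = 4 A$ ($K{\left(A \right)} = A 4 = 4 A$)
$v{\left(E,L \right)} = 4 E \left(2 + L\right)$ ($v{\left(E,L \right)} = \left(L + 2\right) 4 E = \left(2 + L\right) 4 E = 4 E \left(2 + L\right)$)
$18002 - \left(108 + v{\left(-2,-4 \right)}\right) 48 = 18002 - \left(108 + 4 \left(-2\right) \left(2 - 4\right)\right) 48 = 18002 - \left(108 + 4 \left(-2\right) \left(-2\right)\right) 48 = 18002 - \left(108 + 16\right) 48 = 18002 - 124 \cdot 48 = 18002 - 5952 = 12050$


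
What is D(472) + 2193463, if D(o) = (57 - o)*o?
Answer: 1997583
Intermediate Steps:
D(o) = o*(57 - o)
D(472) + 2193463 = 472*(57 - 1*472) + 2193463 = 472*(57 - 472) + 2193463 = 472*(-415) + 2193463 = -195880 + 2193463 = 1997583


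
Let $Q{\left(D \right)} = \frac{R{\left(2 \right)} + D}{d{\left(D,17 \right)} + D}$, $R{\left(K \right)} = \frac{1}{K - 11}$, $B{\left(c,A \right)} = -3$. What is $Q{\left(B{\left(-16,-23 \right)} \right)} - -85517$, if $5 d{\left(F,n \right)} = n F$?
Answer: $\frac{25398619}{297} \approx 85517.0$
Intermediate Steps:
$R{\left(K \right)} = \frac{1}{-11 + K}$
$d{\left(F,n \right)} = \frac{F n}{5}$ ($d{\left(F,n \right)} = \frac{n F}{5} = \frac{F n}{5}$)
$Q{\left(D \right)} = \frac{5 \left(- \frac{1}{9} + D\right)}{22 D}$ ($Q{\left(D \right)} = \frac{\frac{1}{-11 + 2} + D}{\frac{1}{5} D 17 + D} = \frac{\frac{1}{-9} + D}{\frac{17 D}{5} + D} = \frac{- \frac{1}{9} + D}{\frac{22}{5} D} = \left(- \frac{1}{9} + D\right) \frac{5}{22 D} = \frac{5 \left(- \frac{1}{9} + D\right)}{22 D}$)
$Q{\left(B{\left(-16,-23 \right)} \right)} - -85517 = \frac{5 \left(-1 + 9 \left(-3\right)\right)}{198 \left(-3\right)} - -85517 = \frac{5}{198} \left(- \frac{1}{3}\right) \left(-1 - 27\right) + 85517 = \frac{5}{198} \left(- \frac{1}{3}\right) \left(-28\right) + 85517 = \frac{70}{297} + 85517 = \frac{25398619}{297}$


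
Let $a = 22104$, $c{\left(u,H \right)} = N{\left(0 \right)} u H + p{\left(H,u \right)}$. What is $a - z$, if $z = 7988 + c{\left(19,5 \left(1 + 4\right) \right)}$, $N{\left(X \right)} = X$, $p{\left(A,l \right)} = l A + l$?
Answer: $13622$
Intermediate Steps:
$p{\left(A,l \right)} = l + A l$ ($p{\left(A,l \right)} = A l + l = l + A l$)
$c{\left(u,H \right)} = u \left(1 + H\right)$ ($c{\left(u,H \right)} = 0 u H + u \left(1 + H\right) = 0 H + u \left(1 + H\right) = 0 + u \left(1 + H\right) = u \left(1 + H\right)$)
$z = 8482$ ($z = 7988 + 19 \left(1 + 5 \left(1 + 4\right)\right) = 7988 + 19 \left(1 + 5 \cdot 5\right) = 7988 + 19 \left(1 + 25\right) = 7988 + 19 \cdot 26 = 7988 + 494 = 8482$)
$a - z = 22104 - 8482 = 13622$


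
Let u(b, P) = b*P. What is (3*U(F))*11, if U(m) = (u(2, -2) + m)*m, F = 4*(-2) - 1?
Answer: 3861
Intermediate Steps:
u(b, P) = P*b
F = -9 (F = -8 - 1 = -9)
U(m) = m*(-4 + m) (U(m) = (-2*2 + m)*m = (-4 + m)*m = m*(-4 + m))
(3*U(F))*11 = (3*(-9*(-4 - 9)))*11 = (3*(-9*(-13)))*11 = (3*117)*11 = 351*11 = 3861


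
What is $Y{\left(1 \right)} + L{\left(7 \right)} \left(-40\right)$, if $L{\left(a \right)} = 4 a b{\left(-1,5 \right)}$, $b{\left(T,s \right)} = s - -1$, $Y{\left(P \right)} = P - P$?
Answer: $-6720$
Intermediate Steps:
$Y{\left(P \right)} = 0$
$b{\left(T,s \right)} = 1 + s$ ($b{\left(T,s \right)} = s + 1 = 1 + s$)
$L{\left(a \right)} = 24 a$ ($L{\left(a \right)} = 4 a \left(1 + 5\right) = 4 a 6 = 24 a$)
$Y{\left(1 \right)} + L{\left(7 \right)} \left(-40\right) = 0 + 24 \cdot 7 \left(-40\right) = 0 + 168 \left(-40\right) = 0 - 6720 = -6720$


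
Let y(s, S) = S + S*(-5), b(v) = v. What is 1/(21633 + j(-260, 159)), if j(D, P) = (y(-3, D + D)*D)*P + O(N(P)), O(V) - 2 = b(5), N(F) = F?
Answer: -1/85965560 ≈ -1.1633e-8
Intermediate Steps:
y(s, S) = -4*S (y(s, S) = S - 5*S = -4*S)
O(V) = 7 (O(V) = 2 + 5 = 7)
j(D, P) = 7 - 8*P*D² (j(D, P) = ((-4*(D + D))*D)*P + 7 = ((-8*D)*D)*P + 7 = (-8*D²)*P + 7 = -8*P*D² + 7 = 7 - 8*P*D²)
1/(21633 + j(-260, 159)) = 1/(21633 + (7 - 8*159*(-260)²)) = 1/(21633 + (7 - 8*159*67600)) = 1/(21633 + (7 - 85987200)) = 1/(21633 - 85987193) = 1/(-85965560) = -1/85965560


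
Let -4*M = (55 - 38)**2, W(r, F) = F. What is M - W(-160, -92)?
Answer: 79/4 ≈ 19.750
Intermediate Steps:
M = -289/4 (M = -(55 - 38)**2/4 = -1/4*17**2 = -1/4*289 = -289/4 ≈ -72.250)
M - W(-160, -92) = -289/4 - 1*(-92) = -289/4 + 92 = 79/4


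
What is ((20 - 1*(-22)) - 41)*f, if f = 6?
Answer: 6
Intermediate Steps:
((20 - 1*(-22)) - 41)*f = ((20 - 1*(-22)) - 41)*6 = ((20 + 22) - 41)*6 = (42 - 41)*6 = 1*6 = 6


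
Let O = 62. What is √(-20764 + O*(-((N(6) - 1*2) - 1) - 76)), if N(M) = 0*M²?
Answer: 3*I*√2810 ≈ 159.03*I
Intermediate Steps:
N(M) = 0
√(-20764 + O*(-((N(6) - 1*2) - 1) - 76)) = √(-20764 + 62*(-((0 - 1*2) - 1) - 76)) = √(-20764 + 62*(-((0 - 2) - 1) - 76)) = √(-20764 + 62*(-(-2 - 1) - 76)) = √(-20764 + 62*(-1*(-3) - 76)) = √(-20764 + 62*(3 - 76)) = √(-20764 + 62*(-73)) = √(-20764 - 4526) = √(-25290) = 3*I*√2810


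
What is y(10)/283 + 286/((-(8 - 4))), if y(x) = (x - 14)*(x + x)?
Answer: -40629/566 ≈ -71.783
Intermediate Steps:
y(x) = 2*x*(-14 + x) (y(x) = (-14 + x)*(2*x) = 2*x*(-14 + x))
y(10)/283 + 286/((-(8 - 4))) = (2*10*(-14 + 10))/283 + 286/((-(8 - 4))) = (2*10*(-4))*(1/283) + 286/((-1*4)) = -80*1/283 + 286/(-4) = -80/283 + 286*(-1/4) = -80/283 - 143/2 = -40629/566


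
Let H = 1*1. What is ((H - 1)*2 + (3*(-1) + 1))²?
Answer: 4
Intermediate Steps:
H = 1
((H - 1)*2 + (3*(-1) + 1))² = ((1 - 1)*2 + (3*(-1) + 1))² = (0*2 + (-3 + 1))² = (0 - 2)² = (-2)² = 4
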